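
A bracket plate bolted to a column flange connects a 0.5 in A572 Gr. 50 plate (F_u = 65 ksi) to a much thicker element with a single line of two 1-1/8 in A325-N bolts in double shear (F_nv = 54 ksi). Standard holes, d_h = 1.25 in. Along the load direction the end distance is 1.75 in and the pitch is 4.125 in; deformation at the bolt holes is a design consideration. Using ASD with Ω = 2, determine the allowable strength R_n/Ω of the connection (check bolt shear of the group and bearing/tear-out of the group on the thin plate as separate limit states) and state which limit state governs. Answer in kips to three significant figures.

65.8 kips (bearing governs)

Bolt shear: A_b = π·1.125²/4 = 0.994 in²; R_n = 54 × 0.994 × 2 × 2 = 214.7 kips → 214.7 / 2 = 107 kips.
Bearing (1.2 l_c t F_u ≤ 2.4 d t F_u): upper limit = 2.4·1.125·0.5·65 = 87.75 kips.
  Edge l_c = 1.75 − 1.25/2 = 1.125 → r_n = 43.87 kips; interior l_c = 4.125 − 1.25 = 2.875 → r_n = 87.75 kips.
  R_n,bearing = 1·43.87 + 1·87.75 = 131.6 kips → 131.6 / 2 = 65.8 kips.
Bearing governs: 65.8 kips.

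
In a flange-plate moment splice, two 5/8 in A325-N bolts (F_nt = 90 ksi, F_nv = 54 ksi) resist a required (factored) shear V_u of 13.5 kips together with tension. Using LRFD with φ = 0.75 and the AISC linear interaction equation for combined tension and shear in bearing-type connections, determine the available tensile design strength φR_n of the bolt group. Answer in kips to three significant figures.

31.3 kips

A_b = π·0.625²/4 = 0.3068 in²; f_rv = 13.5 / (2 × 0.3068) = 22 ksi.
F'_nt = 1.3 F_nt − (F_nt / φF_nv) f_rv = 1.3·90 − (90/(0.75·54))·22 = 68.11 ksi, capped at F_nt → F'_nt = 68.11 ksi.
R_n = F'_nt · A_b · n = 68.11 × 0.3068 × 2 = 41.79 kips.
Design strength φR_n = 0.75 × 41.79 = 31.3 kips.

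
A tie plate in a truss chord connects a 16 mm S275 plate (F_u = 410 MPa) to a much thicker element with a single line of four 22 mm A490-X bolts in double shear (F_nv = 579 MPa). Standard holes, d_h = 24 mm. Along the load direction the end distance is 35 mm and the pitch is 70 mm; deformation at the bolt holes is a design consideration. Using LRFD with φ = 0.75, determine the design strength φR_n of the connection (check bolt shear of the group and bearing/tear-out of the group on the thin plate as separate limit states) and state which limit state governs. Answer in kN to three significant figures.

Bolt shear: A_b = π·22²/4 = 380.1 mm²; R_n = 579 × 380.1 × 4 × 2 / 1000 = 1761 kN → 0.75 × 1761 = 1320 kN.
Bearing (1.2 l_c t F_u ≤ 2.4 d t F_u): upper limit = 2.4·22·16·410 / 1000 = 346.4 kN.
  Edge l_c = 35 − 24/2 = 23 → r_n = 181.1 kN; interior l_c = 70 − 24 = 46 → r_n = 346.4 kN.
  R_n,bearing = 1·181.1 + 3·346.4 = 1220 kN → 0.75 × 1220 = 915 kN.
Bearing governs: 915 kN.

915 kN (bearing governs)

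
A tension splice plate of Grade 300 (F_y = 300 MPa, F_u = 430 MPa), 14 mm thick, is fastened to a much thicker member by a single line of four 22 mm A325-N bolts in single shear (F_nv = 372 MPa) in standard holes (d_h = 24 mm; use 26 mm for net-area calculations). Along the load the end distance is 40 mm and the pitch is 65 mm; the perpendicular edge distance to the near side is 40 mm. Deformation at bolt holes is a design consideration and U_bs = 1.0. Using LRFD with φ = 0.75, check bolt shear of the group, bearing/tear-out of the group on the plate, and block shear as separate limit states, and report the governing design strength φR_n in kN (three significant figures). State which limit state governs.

Bolt shear: A_b = π·22²/4 = 380.1 mm²; R_n = 372 × 380.1 × 4 × 1 / 1000 = 565.6 kN → 0.75 × 565.6 = 424 kN.
Bearing: edge l_c = 28, r_n = 202.3 kN; interior l_c = 41, r_n = 296.2 kN; R_n = 202.3 + 3·296.2 = 1091 kN → 818 kN.
Block shear: A_gv = 3290, A_nv = 2016, A_nt = 378 mm²; R_n = min(0.6F_uA_nv, 0.6F_yA_gv) + U_bs·F_u·A_nt = 682.7 kN → 512 kN.
Bolt shear governs: 424 kN.

424 kN (bolt shear governs)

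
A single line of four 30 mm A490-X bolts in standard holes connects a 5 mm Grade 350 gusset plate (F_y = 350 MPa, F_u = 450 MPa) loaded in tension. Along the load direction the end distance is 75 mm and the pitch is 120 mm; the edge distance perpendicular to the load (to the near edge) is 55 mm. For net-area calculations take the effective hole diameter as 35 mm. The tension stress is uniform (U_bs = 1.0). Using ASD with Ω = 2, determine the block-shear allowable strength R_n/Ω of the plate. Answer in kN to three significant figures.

Shear plane L_v = 75 + 3·120 = 435 mm; A_gv = 435 × 5 = 2175 mm².
A_nv = (435 − 3.5·35) × 5 = 1562 mm².
A_nt = (55 − 0.5·35) × 5 = 187.5 mm².
0.6 F_u A_nv = 421.9 kN; 0.6 F_y A_gv = 456.8 kN → shear rupture governs the shear term.
R_n = 421.9 + 1.0 × 450 × 187.5 / 1000 = 506.2 kN.
Allowable strength R_n/Ω = 506.2 / 2 = 253 kN.

253 kN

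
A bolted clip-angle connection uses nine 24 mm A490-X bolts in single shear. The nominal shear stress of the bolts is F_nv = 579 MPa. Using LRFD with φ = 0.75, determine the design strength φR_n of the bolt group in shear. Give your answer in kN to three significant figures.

A_b = π × 24² / 4 = 452.4 mm².
R_n = F_nv · A_b · n · n_s = 579 × 452.4 × 9 × 1 / 1000 = 2357 kN.
Design strength φR_n = 0.75 × 2357 = 1770 kN.

1770 kN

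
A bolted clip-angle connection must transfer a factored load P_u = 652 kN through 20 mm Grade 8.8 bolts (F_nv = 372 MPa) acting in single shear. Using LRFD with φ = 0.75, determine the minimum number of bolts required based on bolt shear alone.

A_b = π·20²/4 = 314.2 mm².
Per-bolt design strength φR_n = 0.75 × 372 × 314.2 × 1 / 1000 = 87.65 kN.
n ≥ 652 / 87.65 = 7.439 → use 8 bolts.

8 bolts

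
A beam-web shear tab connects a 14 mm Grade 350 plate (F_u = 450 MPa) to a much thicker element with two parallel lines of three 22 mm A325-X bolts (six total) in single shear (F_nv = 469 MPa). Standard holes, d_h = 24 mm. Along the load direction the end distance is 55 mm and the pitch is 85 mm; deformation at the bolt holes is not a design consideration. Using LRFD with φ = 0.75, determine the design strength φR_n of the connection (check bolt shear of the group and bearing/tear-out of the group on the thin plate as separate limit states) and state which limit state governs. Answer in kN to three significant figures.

802 kN (bolt shear governs)

Bolt shear: A_b = π·22²/4 = 380.1 mm²; R_n = 469 × 380.1 × 6 × 1 / 1000 = 1070 kN → 0.75 × 1070 = 802 kN.
Bearing (1.5 l_c t F_u ≤ 3.0 d t F_u): upper limit = 3.0·22·14·450 / 1000 = 415.8 kN.
  Edge l_c = 55 − 24/2 = 43 → r_n = 406.4 kN; interior l_c = 85 − 24 = 61 → r_n = 415.8 kN.
  R_n,bearing = 2·406.4 + 4·415.8 = 2476 kN → 0.75 × 2476 = 1860 kN.
Bolt shear governs: 802 kN.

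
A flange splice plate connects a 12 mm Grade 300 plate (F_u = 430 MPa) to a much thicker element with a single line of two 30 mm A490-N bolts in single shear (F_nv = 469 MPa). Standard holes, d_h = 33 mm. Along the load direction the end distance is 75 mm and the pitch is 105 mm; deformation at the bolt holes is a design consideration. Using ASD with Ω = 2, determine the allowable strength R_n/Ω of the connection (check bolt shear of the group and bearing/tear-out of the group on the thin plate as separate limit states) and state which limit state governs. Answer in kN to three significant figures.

332 kN (bolt shear governs)

Bolt shear: A_b = π·30²/4 = 706.9 mm²; R_n = 469 × 706.9 × 2 × 1 / 1000 = 663 kN → 663 / 2 = 332 kN.
Bearing (1.2 l_c t F_u ≤ 2.4 d t F_u): upper limit = 2.4·30·12·430 / 1000 = 371.5 kN.
  Edge l_c = 75 − 33/2 = 58.5 → r_n = 362.2 kN; interior l_c = 105 − 33 = 72 → r_n = 371.5 kN.
  R_n,bearing = 1·362.2 + 1·371.5 = 733.8 kN → 733.8 / 2 = 367 kN.
Bolt shear governs: 332 kN.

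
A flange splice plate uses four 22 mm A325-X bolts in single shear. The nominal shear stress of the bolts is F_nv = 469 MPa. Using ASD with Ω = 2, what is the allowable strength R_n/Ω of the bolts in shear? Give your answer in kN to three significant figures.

A_b = π × 22² / 4 = 380.1 mm².
R_n = F_nv · A_b · n · n_s = 469 × 380.1 × 4 × 1 / 1000 = 713.1 kN.
Allowable strength R_n/Ω = 713.1 / 2 = 357 kN.

357 kN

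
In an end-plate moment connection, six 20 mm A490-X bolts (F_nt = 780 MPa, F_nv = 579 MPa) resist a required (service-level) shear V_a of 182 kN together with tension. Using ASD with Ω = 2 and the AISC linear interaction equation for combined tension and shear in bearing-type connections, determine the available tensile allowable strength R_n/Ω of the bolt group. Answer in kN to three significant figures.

A_b = π·20²/4 = 314.2 mm²; f_rv = 182 × 1000 / (6 × 314.2) = 96.55 MPa.
F'_nt = 1.3 F_nt − (Ω F_nt / F_nv) f_rv = 1.3·780 − (2·780/579)·96.55 = 753.9 MPa, capped at F_nt → F'_nt = 753.9 MPa.
R_n = F'_nt · A_b · n = 753.9 × 314.2 × 6 / 1000 = 1421 kN.
Allowable strength R_n/Ω = 1421 / 2 = 710 kN.

710 kN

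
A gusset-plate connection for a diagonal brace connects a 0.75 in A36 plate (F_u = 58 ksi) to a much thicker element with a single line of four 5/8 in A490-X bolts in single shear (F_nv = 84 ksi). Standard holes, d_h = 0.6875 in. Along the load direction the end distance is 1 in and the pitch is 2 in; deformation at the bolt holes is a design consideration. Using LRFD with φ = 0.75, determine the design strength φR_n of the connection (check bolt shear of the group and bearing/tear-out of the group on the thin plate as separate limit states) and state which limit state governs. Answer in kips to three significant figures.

Bolt shear: A_b = π·0.625²/4 = 0.3068 in²; R_n = 84 × 0.3068 × 4 × 1 = 103.1 kips → 0.75 × 103.1 = 77.3 kips.
Bearing (1.2 l_c t F_u ≤ 2.4 d t F_u): upper limit = 2.4·0.625·0.75·58 = 65.25 kips.
  Edge l_c = 1 − 0.6875/2 = 0.6562 → r_n = 34.26 kips; interior l_c = 2 − 0.6875 = 1.312 → r_n = 65.25 kips.
  R_n,bearing = 1·34.26 + 3·65.25 = 230 kips → 0.75 × 230 = 173 kips.
Bolt shear governs: 77.3 kips.

77.3 kips (bolt shear governs)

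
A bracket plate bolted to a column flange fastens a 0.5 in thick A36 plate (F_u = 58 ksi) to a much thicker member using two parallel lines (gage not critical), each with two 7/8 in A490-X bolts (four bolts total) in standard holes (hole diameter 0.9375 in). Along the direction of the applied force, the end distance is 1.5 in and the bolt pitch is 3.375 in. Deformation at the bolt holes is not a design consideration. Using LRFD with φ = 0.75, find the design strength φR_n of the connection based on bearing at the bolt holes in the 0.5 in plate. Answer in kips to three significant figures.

Per bolt r_n = 1.5 l_c t F_u ≤ 3.0 d t F_u; upper limit = 3.0 × 0.875 × 0.5 × 58 = 76.12 kips.
Edge bolt: l_c = 1.5 − 0.9375/2 = 1.031 in → 1.5 × 1.031 × 0.5 × 58 = 44.86 → r_n = 44.86 kips.
Interior bolts: l_c = 3.375 − 0.9375 = 2.438 in → 1.5 × 2.438 × 0.5 × 58 = 106 → r_n = 76.12 kips.
R_n = 2 × 44.86 + 2 × 76.12 = 242 kips.
Design strength φR_n = 0.75 × 242 = 181 kips.

181 kips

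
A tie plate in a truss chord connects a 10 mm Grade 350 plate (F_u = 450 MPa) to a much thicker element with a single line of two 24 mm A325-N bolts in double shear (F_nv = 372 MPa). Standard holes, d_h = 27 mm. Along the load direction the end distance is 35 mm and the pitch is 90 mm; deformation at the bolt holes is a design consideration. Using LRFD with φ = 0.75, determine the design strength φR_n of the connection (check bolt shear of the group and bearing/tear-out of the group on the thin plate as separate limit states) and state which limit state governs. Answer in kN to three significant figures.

281 kN (bearing governs)

Bolt shear: A_b = π·24²/4 = 452.4 mm²; R_n = 372 × 452.4 × 2 × 2 / 1000 = 673.2 kN → 0.75 × 673.2 = 505 kN.
Bearing (1.2 l_c t F_u ≤ 2.4 d t F_u): upper limit = 2.4·24·10·450 / 1000 = 259.2 kN.
  Edge l_c = 35 − 27/2 = 21.5 → r_n = 116.1 kN; interior l_c = 90 − 27 = 63 → r_n = 259.2 kN.
  R_n,bearing = 1·116.1 + 1·259.2 = 375.3 kN → 0.75 × 375.3 = 281 kN.
Bearing governs: 281 kN.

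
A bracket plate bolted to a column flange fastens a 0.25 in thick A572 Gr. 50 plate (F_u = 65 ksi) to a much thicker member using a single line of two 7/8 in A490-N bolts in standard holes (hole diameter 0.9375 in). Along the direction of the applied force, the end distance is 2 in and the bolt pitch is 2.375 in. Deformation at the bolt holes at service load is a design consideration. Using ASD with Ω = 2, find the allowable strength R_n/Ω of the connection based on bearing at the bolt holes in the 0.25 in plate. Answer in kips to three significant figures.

28.9 kips

Per bolt r_n = 1.2 l_c t F_u ≤ 2.4 d t F_u; upper limit = 2.4 × 0.875 × 0.25 × 65 = 34.12 kips.
Edge bolt: l_c = 2 − 0.9375/2 = 1.531 in → 1.2 × 1.531 × 0.25 × 65 = 29.86 → r_n = 29.86 kips.
Interior bolts: l_c = 2.375 − 0.9375 = 1.438 in → 1.2 × 1.438 × 0.25 × 65 = 28.03 → r_n = 28.03 kips.
R_n = 1 × 29.86 + 1 × 28.03 = 57.89 kips.
Allowable strength R_n/Ω = 57.89 / 2 = 28.9 kips.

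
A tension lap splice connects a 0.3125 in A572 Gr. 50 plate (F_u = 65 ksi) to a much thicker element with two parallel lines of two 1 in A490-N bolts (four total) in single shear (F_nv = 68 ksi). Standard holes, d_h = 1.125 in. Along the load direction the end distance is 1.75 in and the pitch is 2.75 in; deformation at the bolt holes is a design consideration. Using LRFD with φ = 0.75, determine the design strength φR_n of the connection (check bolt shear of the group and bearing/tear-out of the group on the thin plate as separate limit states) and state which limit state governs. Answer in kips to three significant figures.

Bolt shear: A_b = π·1²/4 = 0.7854 in²; R_n = 68 × 0.7854 × 4 × 1 = 213.6 kips → 0.75 × 213.6 = 160 kips.
Bearing (1.2 l_c t F_u ≤ 2.4 d t F_u): upper limit = 2.4·1·0.3125·65 = 48.75 kips.
  Edge l_c = 1.75 − 1.125/2 = 1.188 → r_n = 28.95 kips; interior l_c = 2.75 − 1.125 = 1.625 → r_n = 39.61 kips.
  R_n,bearing = 2·28.95 + 2·39.61 = 137.1 kips → 0.75 × 137.1 = 103 kips.
Bearing governs: 103 kips.

103 kips (bearing governs)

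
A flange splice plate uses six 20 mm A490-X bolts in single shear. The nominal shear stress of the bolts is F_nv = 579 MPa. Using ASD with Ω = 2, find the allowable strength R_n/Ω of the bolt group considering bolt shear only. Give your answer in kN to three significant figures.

A_b = π × 20² / 4 = 314.2 mm².
R_n = F_nv · A_b · n · n_s = 579 × 314.2 × 6 × 1 / 1000 = 1091 kN.
Allowable strength R_n/Ω = 1091 / 2 = 546 kN.

546 kN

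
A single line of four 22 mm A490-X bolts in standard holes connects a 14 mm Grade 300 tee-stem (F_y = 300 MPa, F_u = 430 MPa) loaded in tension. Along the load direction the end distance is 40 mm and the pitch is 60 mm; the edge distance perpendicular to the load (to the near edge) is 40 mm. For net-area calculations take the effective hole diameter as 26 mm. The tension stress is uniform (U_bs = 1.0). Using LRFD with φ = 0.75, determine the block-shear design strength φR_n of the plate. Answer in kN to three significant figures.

Shear plane L_v = 40 + 3·60 = 220 mm; A_gv = 220 × 14 = 3080 mm².
A_nv = (220 − 3.5·26) × 14 = 1806 mm².
A_nt = (40 − 0.5·26) × 14 = 378 mm².
0.6 F_u A_nv = 465.9 kN; 0.6 F_y A_gv = 554.4 kN → shear rupture governs the shear term.
R_n = 465.9 + 1.0 × 430 × 378 / 1000 = 628.5 kN.
Design strength φR_n = 0.75 × 628.5 = 471 kN.

471 kN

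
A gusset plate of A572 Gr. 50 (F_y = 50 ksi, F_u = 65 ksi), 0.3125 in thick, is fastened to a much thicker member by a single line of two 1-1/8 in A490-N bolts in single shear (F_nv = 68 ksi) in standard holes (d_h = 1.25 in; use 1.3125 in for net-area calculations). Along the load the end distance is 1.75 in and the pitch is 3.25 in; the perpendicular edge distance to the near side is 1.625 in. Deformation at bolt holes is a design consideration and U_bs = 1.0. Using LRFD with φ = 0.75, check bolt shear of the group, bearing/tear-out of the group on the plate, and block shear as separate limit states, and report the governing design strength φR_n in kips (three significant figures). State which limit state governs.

42.5 kips (block shear governs)

Bolt shear: A_b = π·1.125²/4 = 0.994 in²; R_n = 68 × 0.994 × 2 × 1 = 135.2 kips → 0.75 × 135.2 = 101 kips.
Bearing: edge l_c = 1.125, r_n = 27.42 kips; interior l_c = 2, r_n = 48.75 kips; R_n = 27.42 + 1·48.75 = 76.17 kips → 57.1 kips.
Block shear: A_gv = 1.562, A_nv = 0.9473, A_nt = 0.3027 in²; R_n = min(0.6F_uA_nv, 0.6F_yA_gv) + U_bs·F_u·A_nt = 56.62 kips → 42.5 kips.
Block shear governs: 42.5 kips.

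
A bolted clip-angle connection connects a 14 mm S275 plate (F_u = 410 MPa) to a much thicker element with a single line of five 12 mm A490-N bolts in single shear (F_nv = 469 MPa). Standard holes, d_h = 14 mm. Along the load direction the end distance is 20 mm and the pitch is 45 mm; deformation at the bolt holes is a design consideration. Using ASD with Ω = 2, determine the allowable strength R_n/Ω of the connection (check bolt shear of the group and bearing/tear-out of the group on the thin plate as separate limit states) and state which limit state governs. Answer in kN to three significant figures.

Bolt shear: A_b = π·12²/4 = 113.1 mm²; R_n = 469 × 113.1 × 5 × 1 / 1000 = 265.2 kN → 265.2 / 2 = 133 kN.
Bearing (1.2 l_c t F_u ≤ 2.4 d t F_u): upper limit = 2.4·12·14·410 / 1000 = 165.3 kN.
  Edge l_c = 20 − 14/2 = 13 → r_n = 89.54 kN; interior l_c = 45 − 14 = 31 → r_n = 165.3 kN.
  R_n,bearing = 1·89.54 + 4·165.3 = 750.8 kN → 750.8 / 2 = 375 kN.
Bolt shear governs: 133 kN.

133 kN (bolt shear governs)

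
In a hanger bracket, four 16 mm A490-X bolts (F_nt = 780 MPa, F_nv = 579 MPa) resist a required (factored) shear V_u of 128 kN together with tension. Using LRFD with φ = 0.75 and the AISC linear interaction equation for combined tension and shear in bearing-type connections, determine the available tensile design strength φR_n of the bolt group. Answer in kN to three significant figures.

439 kN

A_b = π·16²/4 = 201.1 mm²; f_rv = 128 × 1000 / (4 × 201.1) = 159.2 MPa.
F'_nt = 1.3 F_nt − (F_nt / φF_nv) f_rv = 1.3·780 − (780/(0.75·579))·159.2 = 728.1 MPa, capped at F_nt → F'_nt = 728.1 MPa.
R_n = F'_nt · A_b · n = 728.1 × 201.1 × 4 / 1000 = 585.6 kN.
Design strength φR_n = 0.75 × 585.6 = 439 kN.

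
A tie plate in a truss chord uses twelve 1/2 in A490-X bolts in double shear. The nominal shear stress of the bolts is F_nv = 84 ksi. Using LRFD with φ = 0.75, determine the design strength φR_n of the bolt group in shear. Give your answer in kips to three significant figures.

A_b = π × 0.5² / 4 = 0.1963 in².
R_n = F_nv · A_b · n · n_s = 84 × 0.1963 × 12 × 2 = 395.8 kips.
Design strength φR_n = 0.75 × 395.8 = 297 kips.

297 kips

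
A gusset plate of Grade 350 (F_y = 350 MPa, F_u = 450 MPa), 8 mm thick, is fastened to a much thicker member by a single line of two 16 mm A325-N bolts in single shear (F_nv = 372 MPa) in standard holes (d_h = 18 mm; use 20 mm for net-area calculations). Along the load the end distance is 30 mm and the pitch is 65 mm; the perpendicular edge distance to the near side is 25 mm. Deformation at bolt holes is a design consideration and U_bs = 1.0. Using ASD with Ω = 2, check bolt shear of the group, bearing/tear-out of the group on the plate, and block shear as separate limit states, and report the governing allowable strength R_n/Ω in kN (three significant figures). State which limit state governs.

74.8 kN (bolt shear governs)

Bolt shear: A_b = π·16²/4 = 201.1 mm²; R_n = 372 × 201.1 × 2 × 1 / 1000 = 149.6 kN → 149.6 / 2 = 74.8 kN.
Bearing: edge l_c = 21, r_n = 90.72 kN; interior l_c = 47, r_n = 138.2 kN; R_n = 90.72 + 1·138.2 = 229 kN → 114 kN.
Block shear: A_gv = 760, A_nv = 520, A_nt = 120 mm²; R_n = min(0.6F_uA_nv, 0.6F_yA_gv) + U_bs·F_u·A_nt = 194.4 kN → 97.2 kN.
Bolt shear governs: 74.8 kN.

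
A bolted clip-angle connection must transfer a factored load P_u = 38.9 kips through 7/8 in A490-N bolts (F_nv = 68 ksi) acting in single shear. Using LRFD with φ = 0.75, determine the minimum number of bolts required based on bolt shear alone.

2 bolts

A_b = π·0.875²/4 = 0.6013 in².
Per-bolt design strength φR_n = 0.75 × 68 × 0.6013 × 1 = 30.67 kips.
n ≥ 38.9 / 30.67 = 1.268 → use 2 bolts.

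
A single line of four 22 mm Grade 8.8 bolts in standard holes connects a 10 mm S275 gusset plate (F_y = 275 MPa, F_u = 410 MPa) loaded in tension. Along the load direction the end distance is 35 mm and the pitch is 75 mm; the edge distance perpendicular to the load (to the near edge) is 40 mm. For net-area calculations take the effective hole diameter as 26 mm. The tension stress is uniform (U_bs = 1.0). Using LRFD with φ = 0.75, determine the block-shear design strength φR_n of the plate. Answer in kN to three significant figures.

Shear plane L_v = 35 + 3·75 = 260 mm; A_gv = 260 × 10 = 2600 mm².
A_nv = (260 − 3.5·26) × 10 = 1690 mm².
A_nt = (40 − 0.5·26) × 10 = 270 mm².
0.6 F_u A_nv = 415.7 kN; 0.6 F_y A_gv = 429 kN → shear rupture governs the shear term.
R_n = 415.7 + 1.0 × 410 × 270 / 1000 = 526.4 kN.
Design strength φR_n = 0.75 × 526.4 = 395 kN.

395 kN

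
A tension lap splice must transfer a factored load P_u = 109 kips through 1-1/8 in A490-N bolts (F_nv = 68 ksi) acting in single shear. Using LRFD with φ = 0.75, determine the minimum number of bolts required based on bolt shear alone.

A_b = π·1.125²/4 = 0.994 in².
Per-bolt design strength φR_n = 0.75 × 68 × 0.994 × 1 = 50.69 kips.
n ≥ 109 / 50.69 = 2.15 → use 3 bolts.

3 bolts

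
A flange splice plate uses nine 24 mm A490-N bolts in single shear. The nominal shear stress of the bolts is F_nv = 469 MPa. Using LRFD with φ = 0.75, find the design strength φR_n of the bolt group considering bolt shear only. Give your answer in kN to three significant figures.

1430 kN

A_b = π × 24² / 4 = 452.4 mm².
R_n = F_nv · A_b · n · n_s = 469 × 452.4 × 9 × 1 / 1000 = 1910 kN.
Design strength φR_n = 0.75 × 1910 = 1430 kN.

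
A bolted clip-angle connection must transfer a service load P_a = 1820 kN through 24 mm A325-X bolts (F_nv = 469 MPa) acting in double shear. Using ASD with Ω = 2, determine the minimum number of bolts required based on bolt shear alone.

A_b = π·24²/4 = 452.4 mm².
Per-bolt allowable strength R_n/Ω = 469 × 452.4 × 2 / 1000 / 2 = 212.2 kN.
n ≥ 1820 / 212.2 = 8.578 → use 9 bolts.

9 bolts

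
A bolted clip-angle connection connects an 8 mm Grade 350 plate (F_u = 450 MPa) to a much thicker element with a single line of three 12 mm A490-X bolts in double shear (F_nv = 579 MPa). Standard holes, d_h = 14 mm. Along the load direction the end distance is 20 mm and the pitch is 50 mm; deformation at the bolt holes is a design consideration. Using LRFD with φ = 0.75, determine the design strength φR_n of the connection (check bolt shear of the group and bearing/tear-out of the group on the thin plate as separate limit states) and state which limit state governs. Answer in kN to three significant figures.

Bolt shear: A_b = π·12²/4 = 113.1 mm²; R_n = 579 × 113.1 × 3 × 2 / 1000 = 392.9 kN → 0.75 × 392.9 = 295 kN.
Bearing (1.2 l_c t F_u ≤ 2.4 d t F_u): upper limit = 2.4·12·8·450 / 1000 = 103.7 kN.
  Edge l_c = 20 − 14/2 = 13 → r_n = 56.16 kN; interior l_c = 50 − 14 = 36 → r_n = 103.7 kN.
  R_n,bearing = 1·56.16 + 2·103.7 = 263.5 kN → 0.75 × 263.5 = 198 kN.
Bearing governs: 198 kN.

198 kN (bearing governs)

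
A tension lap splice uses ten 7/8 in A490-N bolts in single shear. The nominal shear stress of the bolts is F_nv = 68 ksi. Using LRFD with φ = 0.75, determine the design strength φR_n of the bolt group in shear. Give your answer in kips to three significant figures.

307 kips

A_b = π × 0.875² / 4 = 0.6013 in².
R_n = F_nv · A_b · n · n_s = 68 × 0.6013 × 10 × 1 = 408.9 kips.
Design strength φR_n = 0.75 × 408.9 = 307 kips.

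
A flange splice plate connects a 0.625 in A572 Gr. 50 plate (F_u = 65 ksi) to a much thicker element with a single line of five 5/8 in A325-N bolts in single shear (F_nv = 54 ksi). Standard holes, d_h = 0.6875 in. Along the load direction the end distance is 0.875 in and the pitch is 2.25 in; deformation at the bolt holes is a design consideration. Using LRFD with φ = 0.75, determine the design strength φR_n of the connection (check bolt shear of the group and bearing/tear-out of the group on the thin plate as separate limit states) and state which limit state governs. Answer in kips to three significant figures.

Bolt shear: A_b = π·0.625²/4 = 0.3068 in²; R_n = 54 × 0.3068 × 5 × 1 = 82.83 kips → 0.75 × 82.83 = 62.1 kips.
Bearing (1.2 l_c t F_u ≤ 2.4 d t F_u): upper limit = 2.4·0.625·0.625·65 = 60.94 kips.
  Edge l_c = 0.875 − 0.6875/2 = 0.5312 → r_n = 25.9 kips; interior l_c = 2.25 − 0.6875 = 1.562 → r_n = 60.94 kips.
  R_n,bearing = 1·25.9 + 4·60.94 = 269.6 kips → 0.75 × 269.6 = 202 kips.
Bolt shear governs: 62.1 kips.

62.1 kips (bolt shear governs)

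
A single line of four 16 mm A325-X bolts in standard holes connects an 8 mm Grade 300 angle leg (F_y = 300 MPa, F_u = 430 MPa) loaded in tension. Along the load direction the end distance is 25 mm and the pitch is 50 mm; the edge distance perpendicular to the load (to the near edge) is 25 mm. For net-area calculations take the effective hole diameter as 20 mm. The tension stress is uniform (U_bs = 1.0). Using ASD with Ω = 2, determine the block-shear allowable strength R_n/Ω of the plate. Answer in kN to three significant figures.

Shear plane L_v = 25 + 3·50 = 175 mm; A_gv = 175 × 8 = 1400 mm².
A_nv = (175 − 3.5·20) × 8 = 840 mm².
A_nt = (25 − 0.5·20) × 8 = 120 mm².
0.6 F_u A_nv = 216.7 kN; 0.6 F_y A_gv = 252 kN → shear rupture governs the shear term.
R_n = 216.7 + 1.0 × 430 × 120 / 1000 = 268.3 kN.
Allowable strength R_n/Ω = 268.3 / 2 = 134 kN.

134 kN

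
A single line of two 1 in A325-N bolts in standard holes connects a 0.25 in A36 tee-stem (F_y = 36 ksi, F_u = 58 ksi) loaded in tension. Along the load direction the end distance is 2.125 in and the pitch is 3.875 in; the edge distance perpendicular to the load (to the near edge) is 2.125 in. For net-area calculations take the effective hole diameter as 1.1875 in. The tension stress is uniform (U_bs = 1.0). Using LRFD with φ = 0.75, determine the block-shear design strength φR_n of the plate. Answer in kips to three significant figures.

41 kips

Shear plane L_v = 2.125 + 1·3.875 = 6 in; A_gv = 6 × 0.25 = 1.5 in².
A_nv = (6 − 1.5·1.1875) × 0.25 = 1.055 in².
A_nt = (2.125 − 0.5·1.1875) × 0.25 = 0.3828 in².
0.6 F_u A_nv = 36.7 kips; 0.6 F_y A_gv = 32.4 kips → shear yielding governs the shear term.
R_n = 32.4 + 1.0 × 58 × 0.3828 = 54.6 kips.
Design strength φR_n = 0.75 × 54.6 = 41 kips.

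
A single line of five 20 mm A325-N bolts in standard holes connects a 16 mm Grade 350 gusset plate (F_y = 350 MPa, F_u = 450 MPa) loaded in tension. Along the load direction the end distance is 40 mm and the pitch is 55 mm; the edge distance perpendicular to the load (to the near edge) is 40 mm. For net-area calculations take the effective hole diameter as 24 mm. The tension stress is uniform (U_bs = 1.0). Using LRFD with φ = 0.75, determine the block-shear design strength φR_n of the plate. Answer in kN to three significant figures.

644 kN

Shear plane L_v = 40 + 4·55 = 260 mm; A_gv = 260 × 16 = 4160 mm².
A_nv = (260 − 4.5·24) × 16 = 2432 mm².
A_nt = (40 − 0.5·24) × 16 = 448 mm².
0.6 F_u A_nv = 656.6 kN; 0.6 F_y A_gv = 873.6 kN → shear rupture governs the shear term.
R_n = 656.6 + 1.0 × 450 × 448 / 1000 = 858.2 kN.
Design strength φR_n = 0.75 × 858.2 = 644 kN.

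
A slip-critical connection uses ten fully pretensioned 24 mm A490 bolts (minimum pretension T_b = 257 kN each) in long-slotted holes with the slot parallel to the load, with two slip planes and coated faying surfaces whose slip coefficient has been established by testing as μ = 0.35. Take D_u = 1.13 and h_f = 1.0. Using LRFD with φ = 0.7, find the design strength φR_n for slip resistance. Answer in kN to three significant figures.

R_n = μ · D_u · h_f · T_b · n_s · n_b = 0.35 × 1.13 × 1.0 × 257 × 2 × 10 = 2033 kN.
Design strength φR_n = 0.7 × 2033 = 1420 kN.

1420 kN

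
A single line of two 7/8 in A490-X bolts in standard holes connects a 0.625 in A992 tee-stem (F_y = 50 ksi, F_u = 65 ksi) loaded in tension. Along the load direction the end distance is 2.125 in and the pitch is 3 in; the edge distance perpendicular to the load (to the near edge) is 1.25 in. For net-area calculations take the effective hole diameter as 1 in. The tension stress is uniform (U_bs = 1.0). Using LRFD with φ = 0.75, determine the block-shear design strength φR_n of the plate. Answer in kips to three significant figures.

89.1 kips

Shear plane L_v = 2.125 + 1·3 = 5.125 in; A_gv = 5.125 × 0.625 = 3.203 in².
A_nv = (5.125 − 1.5·1) × 0.625 = 2.266 in².
A_nt = (1.25 − 0.5·1) × 0.625 = 0.4688 in².
0.6 F_u A_nv = 88.36 kips; 0.6 F_y A_gv = 96.09 kips → shear rupture governs the shear term.
R_n = 88.36 + 1.0 × 65 × 0.4688 = 118.8 kips.
Design strength φR_n = 0.75 × 118.8 = 89.1 kips.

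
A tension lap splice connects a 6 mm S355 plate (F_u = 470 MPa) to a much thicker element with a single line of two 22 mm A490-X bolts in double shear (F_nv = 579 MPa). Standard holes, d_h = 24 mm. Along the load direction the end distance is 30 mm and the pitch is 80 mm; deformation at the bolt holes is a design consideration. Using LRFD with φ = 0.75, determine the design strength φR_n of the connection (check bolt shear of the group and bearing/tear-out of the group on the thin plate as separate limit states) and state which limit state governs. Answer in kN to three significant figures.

Bolt shear: A_b = π·22²/4 = 380.1 mm²; R_n = 579 × 380.1 × 2 × 2 / 1000 = 880.4 kN → 0.75 × 880.4 = 660 kN.
Bearing (1.2 l_c t F_u ≤ 2.4 d t F_u): upper limit = 2.4·22·6·470 / 1000 = 148.9 kN.
  Edge l_c = 30 − 24/2 = 18 → r_n = 60.91 kN; interior l_c = 80 − 24 = 56 → r_n = 148.9 kN.
  R_n,bearing = 1·60.91 + 1·148.9 = 209.8 kN → 0.75 × 209.8 = 157 kN.
Bearing governs: 157 kN.

157 kN (bearing governs)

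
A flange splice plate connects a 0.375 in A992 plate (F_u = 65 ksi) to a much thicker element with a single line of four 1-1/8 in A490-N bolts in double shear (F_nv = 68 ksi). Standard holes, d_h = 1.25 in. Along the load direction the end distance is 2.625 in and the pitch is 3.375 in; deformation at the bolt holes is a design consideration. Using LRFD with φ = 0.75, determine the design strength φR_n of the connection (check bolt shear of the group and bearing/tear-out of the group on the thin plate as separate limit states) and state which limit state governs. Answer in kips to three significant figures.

Bolt shear: A_b = π·1.125²/4 = 0.994 in²; R_n = 68 × 0.994 × 4 × 2 = 540.7 kips → 0.75 × 540.7 = 406 kips.
Bearing (1.2 l_c t F_u ≤ 2.4 d t F_u): upper limit = 2.4·1.125·0.375·65 = 65.81 kips.
  Edge l_c = 2.625 − 1.25/2 = 2 → r_n = 58.5 kips; interior l_c = 3.375 − 1.25 = 2.125 → r_n = 62.16 kips.
  R_n,bearing = 1·58.5 + 3·62.16 = 245 kips → 0.75 × 245 = 184 kips.
Bearing governs: 184 kips.

184 kips (bearing governs)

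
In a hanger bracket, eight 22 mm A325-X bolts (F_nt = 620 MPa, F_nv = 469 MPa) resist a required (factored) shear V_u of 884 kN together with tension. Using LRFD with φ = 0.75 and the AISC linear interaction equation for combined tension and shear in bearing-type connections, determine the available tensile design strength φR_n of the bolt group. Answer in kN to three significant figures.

A_b = π·22²/4 = 380.1 mm²; f_rv = 884 × 1000 / (8 × 380.1) = 290.7 MPa.
F'_nt = 1.3 F_nt − (F_nt / φF_nv) f_rv = 1.3·620 − (620/(0.75·469))·290.7 = 293.6 MPa, capped at F_nt → F'_nt = 293.6 MPa.
R_n = F'_nt · A_b · n = 293.6 × 380.1 × 8 / 1000 = 892.9 kN.
Design strength φR_n = 0.75 × 892.9 = 670 kN.

670 kN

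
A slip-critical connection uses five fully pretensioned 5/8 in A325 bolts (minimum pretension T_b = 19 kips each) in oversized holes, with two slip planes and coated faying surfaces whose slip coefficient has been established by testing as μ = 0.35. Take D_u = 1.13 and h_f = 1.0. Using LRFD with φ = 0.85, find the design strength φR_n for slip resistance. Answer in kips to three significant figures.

R_n = μ · D_u · h_f · T_b · n_s · n_b = 0.35 × 1.13 × 1.0 × 19 × 2 × 5 = 75.14 kips.
Design strength φR_n = 0.85 × 75.14 = 63.9 kips.

63.9 kips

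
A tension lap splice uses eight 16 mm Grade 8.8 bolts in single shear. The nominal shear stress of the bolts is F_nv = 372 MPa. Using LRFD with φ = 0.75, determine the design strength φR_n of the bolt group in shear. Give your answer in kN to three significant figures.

A_b = π × 16² / 4 = 201.1 mm².
R_n = F_nv · A_b · n · n_s = 372 × 201.1 × 8 × 1 / 1000 = 598.4 kN.
Design strength φR_n = 0.75 × 598.4 = 449 kN.

449 kN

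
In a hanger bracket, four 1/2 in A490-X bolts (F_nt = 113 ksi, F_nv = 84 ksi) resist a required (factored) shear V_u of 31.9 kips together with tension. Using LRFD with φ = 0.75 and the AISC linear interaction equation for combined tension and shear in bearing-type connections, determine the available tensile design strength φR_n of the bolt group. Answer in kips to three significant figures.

A_b = π·0.5²/4 = 0.1963 in²; f_rv = 31.9 / (4 × 0.1963) = 40.62 ksi.
F'_nt = 1.3 F_nt − (F_nt / φF_nv) f_rv = 1.3·113 − (113/(0.75·84))·40.62 = 74.05 ksi, capped at F_nt → F'_nt = 74.05 ksi.
R_n = F'_nt · A_b · n = 74.05 × 0.1963 × 4 = 58.16 kips.
Design strength φR_n = 0.75 × 58.16 = 43.6 kips.

43.6 kips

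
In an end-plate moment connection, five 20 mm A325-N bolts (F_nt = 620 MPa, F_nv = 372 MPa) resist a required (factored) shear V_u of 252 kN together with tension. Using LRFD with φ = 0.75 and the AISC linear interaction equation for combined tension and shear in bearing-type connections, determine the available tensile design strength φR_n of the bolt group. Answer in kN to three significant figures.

530 kN

A_b = π·20²/4 = 314.2 mm²; f_rv = 252 × 1000 / (5 × 314.2) = 160.4 MPa.
F'_nt = 1.3 F_nt − (F_nt / φF_nv) f_rv = 1.3·620 − (620/(0.75·372))·160.4 = 449.5 MPa, capped at F_nt → F'_nt = 449.5 MPa.
R_n = F'_nt · A_b · n = 449.5 × 314.2 × 5 / 1000 = 706.1 kN.
Design strength φR_n = 0.75 × 706.1 = 530 kN.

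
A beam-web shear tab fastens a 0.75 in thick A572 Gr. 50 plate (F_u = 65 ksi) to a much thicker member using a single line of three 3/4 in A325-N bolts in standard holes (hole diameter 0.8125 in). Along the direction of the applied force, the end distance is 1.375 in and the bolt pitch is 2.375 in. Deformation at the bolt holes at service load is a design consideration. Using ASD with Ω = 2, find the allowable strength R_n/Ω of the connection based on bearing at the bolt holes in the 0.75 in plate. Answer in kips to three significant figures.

Per bolt r_n = 1.2 l_c t F_u ≤ 2.4 d t F_u; upper limit = 2.4 × 0.75 × 0.75 × 65 = 87.75 kips.
Edge bolt: l_c = 1.375 − 0.8125/2 = 0.9688 in → 1.2 × 0.9688 × 0.75 × 65 = 56.67 → r_n = 56.67 kips.
Interior bolts: l_c = 2.375 − 0.8125 = 1.562 in → 1.2 × 1.562 × 0.75 × 65 = 91.41 → r_n = 87.75 kips.
R_n = 1 × 56.67 + 2 × 87.75 = 232.2 kips.
Allowable strength R_n/Ω = 232.2 / 2 = 116 kips.

116 kips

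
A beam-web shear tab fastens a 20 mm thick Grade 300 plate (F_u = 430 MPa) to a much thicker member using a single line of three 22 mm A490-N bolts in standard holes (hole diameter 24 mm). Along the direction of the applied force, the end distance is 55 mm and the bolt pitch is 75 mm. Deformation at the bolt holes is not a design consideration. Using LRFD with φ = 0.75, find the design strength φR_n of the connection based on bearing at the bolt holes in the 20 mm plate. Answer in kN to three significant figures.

1270 kN

Per bolt r_n = 1.5 l_c t F_u ≤ 3.0 d t F_u; upper limit = 3.0 × 22 × 20 × 430 / 1000 = 567.6 kN.
Edge bolt: l_c = 55 − 24/2 = 43 mm → 1.5 × 43 × 20 × 430 / 1000 = 554.7 → r_n = 554.7 kN.
Interior bolts: l_c = 75 − 24 = 51 mm → 1.5 × 51 × 20 × 430 / 1000 = 657.9 → r_n = 567.6 kN.
R_n = 1 × 554.7 + 2 × 567.6 = 1690 kN.
Design strength φR_n = 0.75 × 1690 = 1270 kN.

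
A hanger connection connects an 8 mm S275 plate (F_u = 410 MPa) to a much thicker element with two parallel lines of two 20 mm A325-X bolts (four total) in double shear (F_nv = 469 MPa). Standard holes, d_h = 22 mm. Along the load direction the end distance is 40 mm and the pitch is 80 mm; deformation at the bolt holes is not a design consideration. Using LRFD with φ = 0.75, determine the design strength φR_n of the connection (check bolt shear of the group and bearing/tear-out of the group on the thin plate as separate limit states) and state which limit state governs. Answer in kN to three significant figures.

Bolt shear: A_b = π·20²/4 = 314.2 mm²; R_n = 469 × 314.2 × 4 × 2 / 1000 = 1179 kN → 0.75 × 1179 = 884 kN.
Bearing (1.5 l_c t F_u ≤ 3.0 d t F_u): upper limit = 3.0·20·8·410 / 1000 = 196.8 kN.
  Edge l_c = 40 − 22/2 = 29 → r_n = 142.7 kN; interior l_c = 80 − 22 = 58 → r_n = 196.8 kN.
  R_n,bearing = 2·142.7 + 2·196.8 = 679 kN → 0.75 × 679 = 509 kN.
Bearing governs: 509 kN.

509 kN (bearing governs)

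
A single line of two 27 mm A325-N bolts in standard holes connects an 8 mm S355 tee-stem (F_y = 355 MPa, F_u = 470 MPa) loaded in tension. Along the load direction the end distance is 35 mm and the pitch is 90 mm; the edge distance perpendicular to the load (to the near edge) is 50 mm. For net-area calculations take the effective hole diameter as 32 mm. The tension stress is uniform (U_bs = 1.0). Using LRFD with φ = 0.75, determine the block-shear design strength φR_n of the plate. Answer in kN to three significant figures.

Shear plane L_v = 35 + 1·90 = 125 mm; A_gv = 125 × 8 = 1000 mm².
A_nv = (125 − 1.5·32) × 8 = 616 mm².
A_nt = (50 − 0.5·32) × 8 = 272 mm².
0.6 F_u A_nv = 173.7 kN; 0.6 F_y A_gv = 213 kN → shear rupture governs the shear term.
R_n = 173.7 + 1.0 × 470 × 272 / 1000 = 301.6 kN.
Design strength φR_n = 0.75 × 301.6 = 226 kN.

226 kN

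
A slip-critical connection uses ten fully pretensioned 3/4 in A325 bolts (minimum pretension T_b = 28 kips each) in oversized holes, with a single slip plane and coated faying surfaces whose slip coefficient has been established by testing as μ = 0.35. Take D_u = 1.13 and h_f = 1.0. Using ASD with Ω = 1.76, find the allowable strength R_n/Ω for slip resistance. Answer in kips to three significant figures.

62.9 kips

R_n = μ · D_u · h_f · T_b · n_s · n_b = 0.35 × 1.13 × 1.0 × 28 × 1 × 10 = 110.7 kips.
Allowable strength R_n/Ω = 110.7 / 1.76 = 62.9 kips.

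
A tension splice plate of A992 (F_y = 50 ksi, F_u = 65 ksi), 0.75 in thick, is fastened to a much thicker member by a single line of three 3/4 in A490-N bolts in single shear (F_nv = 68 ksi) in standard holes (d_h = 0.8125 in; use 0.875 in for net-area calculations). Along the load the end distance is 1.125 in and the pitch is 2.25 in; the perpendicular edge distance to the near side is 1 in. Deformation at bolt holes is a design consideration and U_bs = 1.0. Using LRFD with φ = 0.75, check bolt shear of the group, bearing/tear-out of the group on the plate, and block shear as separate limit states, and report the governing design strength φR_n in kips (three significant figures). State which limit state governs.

67.6 kips (bolt shear governs)

Bolt shear: A_b = π·0.75²/4 = 0.4418 in²; R_n = 68 × 0.4418 × 3 × 1 = 90.12 kips → 0.75 × 90.12 = 67.6 kips.
Bearing: edge l_c = 0.7188, r_n = 42.05 kips; interior l_c = 1.438, r_n = 84.09 kips; R_n = 42.05 + 2·84.09 = 210.2 kips → 158 kips.
Block shear: A_gv = 4.219, A_nv = 2.578, A_nt = 0.4219 in²; R_n = min(0.6F_uA_nv, 0.6F_yA_gv) + U_bs·F_u·A_nt = 128 kips → 96 kips.
Bolt shear governs: 67.6 kips.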